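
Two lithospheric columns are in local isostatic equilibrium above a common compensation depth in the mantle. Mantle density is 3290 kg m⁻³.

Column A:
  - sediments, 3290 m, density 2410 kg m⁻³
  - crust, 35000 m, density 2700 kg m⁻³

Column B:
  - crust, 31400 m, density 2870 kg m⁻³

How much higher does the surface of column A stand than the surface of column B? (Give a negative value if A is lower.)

For any compensation level in the mantle, the mantle terms cancel and isostasy reduces to e = (Σt_A − Σt_B) − (Σ(ρt)_A − Σ(ρt)_B) / ρ_m.
Σt_A = 38290 m; Σt_B = 31400 m; Σ(ρt)_A = 102428900; Σ(ρt)_B = 90118000 (in m·kg m⁻³).
e = (38290 − 31400) − (102428900 − 90118000) / 3290 = 3150 m.

3150 m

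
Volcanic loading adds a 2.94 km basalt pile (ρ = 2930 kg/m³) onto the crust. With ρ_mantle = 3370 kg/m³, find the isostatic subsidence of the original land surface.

Subaerial loading: s = t ρ_load / ρ_m.
s = 2.94 km × 2930/3370 = 2.56 km.

2.56 km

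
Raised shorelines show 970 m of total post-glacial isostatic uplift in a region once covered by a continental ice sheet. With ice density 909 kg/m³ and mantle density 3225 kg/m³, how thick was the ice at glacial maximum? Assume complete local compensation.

u = t ρ_ice/ρ_m → t = u ρ_m/ρ_ice = 970 m × 3225/909 = 3440 m.

3440 m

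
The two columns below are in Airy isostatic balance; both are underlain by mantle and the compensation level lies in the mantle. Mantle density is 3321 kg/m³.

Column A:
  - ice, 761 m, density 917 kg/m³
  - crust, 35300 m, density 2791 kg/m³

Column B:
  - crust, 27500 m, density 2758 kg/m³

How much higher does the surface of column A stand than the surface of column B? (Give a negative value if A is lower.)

For any compensation level in the mantle, the mantle terms cancel and isostasy reduces to e = (Σt_A − Σt_B) − (Σ(ρt)_A − Σ(ρt)_B) / ρ_m.
Σt_A = 36061 m; Σt_B = 27500 m; Σ(ρt)_A = 99220137; Σ(ρt)_B = 75845000 (in m·kg/m³).
e = (36061 − 27500) − (99220137 − 75845000) / 3321 = 1520 m.

1520 m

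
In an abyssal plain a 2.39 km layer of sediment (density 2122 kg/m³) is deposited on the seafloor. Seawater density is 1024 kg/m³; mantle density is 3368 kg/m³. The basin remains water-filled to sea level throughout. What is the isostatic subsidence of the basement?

1.12 km

Submarine loading: the sediment displaces seawater, and the subsidence is in turn flooded, so s (ρ_m − ρ_w) = t (ρ_sed − ρ_w).
s = 2.39 km × (2122 − 1024) / (3368 − 1024) = 1.12 km.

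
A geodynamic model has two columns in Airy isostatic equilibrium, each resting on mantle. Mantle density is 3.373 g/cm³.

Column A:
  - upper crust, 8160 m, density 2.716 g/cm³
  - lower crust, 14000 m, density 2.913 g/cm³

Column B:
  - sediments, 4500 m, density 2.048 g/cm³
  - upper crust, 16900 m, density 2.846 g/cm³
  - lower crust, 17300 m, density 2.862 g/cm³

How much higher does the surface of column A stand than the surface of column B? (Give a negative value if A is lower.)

For any compensation level in the mantle, the mantle terms cancel and isostasy reduces to e = (Σt_A − Σt_B) − (Σ(ρt)_A − Σ(ρt)_B) / ρ_m.
Σt_A = 22160 m; Σt_B = 38700 m; Σ(ρt)_A = 62944.56; Σ(ρt)_B = 106826 (in m·g/cm³).
e = (22160 − 38700) − (62944.56 − 106826) / 3.373 = −3530 m.

−3530 m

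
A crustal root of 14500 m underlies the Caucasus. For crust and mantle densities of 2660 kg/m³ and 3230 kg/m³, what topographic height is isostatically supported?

3110 m

Isostatic balance requires: ρ_c h = (ρ_m − ρ_c) r.
h = r (ρ_m − ρ_c) / ρ_c = 14500 m × (3230 − 2660) / 2660 = 3110 m.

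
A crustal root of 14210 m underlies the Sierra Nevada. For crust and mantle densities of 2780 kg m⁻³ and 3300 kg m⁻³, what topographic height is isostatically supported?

2660 m

By Archimedes' principle applied to the lithosphere: ρ_c h = (ρ_m − ρ_c) r.
h = r (ρ_m − ρ_c) / ρ_c = 14210 m × (3300 − 2780) / 2780 = 2660 m.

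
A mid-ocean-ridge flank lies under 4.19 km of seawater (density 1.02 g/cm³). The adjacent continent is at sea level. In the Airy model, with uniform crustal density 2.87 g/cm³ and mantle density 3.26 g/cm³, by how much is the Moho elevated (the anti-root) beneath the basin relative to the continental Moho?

By Archimedes' principle applied to the lithosphere: replacing crust with seawater at the top is compensated by replacing crust with mantle at the base: d (ρ_c − ρ_w) = a (ρ_m − ρ_c).
a = d (ρ_c − ρ_w)/(ρ_m − ρ_c) = 4.19 km × 1.85/0.39 = 19.9 km.

19.9 km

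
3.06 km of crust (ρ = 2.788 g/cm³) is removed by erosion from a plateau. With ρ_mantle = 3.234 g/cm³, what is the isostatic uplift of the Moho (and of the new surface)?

2.64 km

Unloading: uplift u = e ρ_c/ρ_m = 3.06 km × 2.788/3.234 = 2.64 km.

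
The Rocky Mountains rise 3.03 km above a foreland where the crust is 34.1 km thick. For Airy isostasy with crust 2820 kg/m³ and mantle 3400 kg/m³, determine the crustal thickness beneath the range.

Root depth r = h ρ_c / (ρ_m − ρ_c) = 3.03 km × 2820 / 580 = 14.73 km.
Total thickness = T + h + r = 34.1 km + 3.03 km + 14.73 km = 51.9 km.

51.9 km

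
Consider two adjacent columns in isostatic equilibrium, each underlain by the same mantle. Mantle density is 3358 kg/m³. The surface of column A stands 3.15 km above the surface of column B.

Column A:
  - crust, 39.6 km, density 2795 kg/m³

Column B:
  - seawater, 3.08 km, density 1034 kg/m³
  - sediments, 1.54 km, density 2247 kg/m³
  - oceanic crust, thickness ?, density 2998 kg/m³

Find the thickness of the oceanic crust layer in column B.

7.91 km

Take the compensation level at the base of the deeper column (depth z_c below the surface of column A) and equate Σ ρ_i t_i down to z_c; mantle fills any gap and the z_c terms cancel.
Column A: 39.6×2795 + (z_c − 39.6)×3358
Column B: 3.15×0 + 3.08×1034 + 1.54×2247 + x×2998 + (z_c − 3.15 − 4.62 − x)×3358
The z_c×3358 term appears on both sides and cancels. Collect the known terms of each column as K = Σ(ρt)_known − 3358 × (depth of known layers): K_A = 110682 − 3358×39.6 = −22294.8; K_B = 6645.1 − 3358×(3.15 + 4.62) = −19446.56.
Balance: K_A = K_B − x×(3358 − 2998), so x = (K_B − K_A)/(3358 − 2998) = 2848.24/360 = 7.91 km.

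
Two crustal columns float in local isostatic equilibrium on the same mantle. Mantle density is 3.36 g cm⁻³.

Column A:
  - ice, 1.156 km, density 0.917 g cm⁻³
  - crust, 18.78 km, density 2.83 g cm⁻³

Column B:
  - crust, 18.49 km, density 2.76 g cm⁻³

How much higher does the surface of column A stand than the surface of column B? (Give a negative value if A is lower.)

For any compensation level in the mantle, the mantle terms cancel and isostasy reduces to e = (Σt_A − Σt_B) − (Σ(ρt)_A − Σ(ρt)_B) / ρ_m.
Σt_A = 19.936 km; Σt_B = 18.49 km; Σ(ρt)_A = 54.207452; Σ(ρt)_B = 51.0324 (in km·g cm⁻³).
e = (19.936 − 18.49) − (54.207452 − 51.0324) / 3.36 = 0.501 km.

0.501 km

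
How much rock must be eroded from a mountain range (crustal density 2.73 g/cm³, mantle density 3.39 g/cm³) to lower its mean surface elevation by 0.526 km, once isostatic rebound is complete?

Net drop Δ = e − u = e − e ρ_c/ρ_m = e (ρ_m − ρ_c)/ρ_m.
e = Δ ρ_m/(ρ_m − ρ_c) = 0.526 km × 3.39/0.66 = 2.7 km.

2.7 km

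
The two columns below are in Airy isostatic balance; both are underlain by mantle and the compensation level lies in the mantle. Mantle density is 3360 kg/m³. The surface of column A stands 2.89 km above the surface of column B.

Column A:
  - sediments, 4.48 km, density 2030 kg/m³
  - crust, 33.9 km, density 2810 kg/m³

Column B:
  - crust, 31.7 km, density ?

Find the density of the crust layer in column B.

Take the compensation level at the base of the deeper column (depth z_c below the surface of column A) and equate Σ ρ_i t_i down to z_c; mantle fills any gap and the z_c terms cancel.
Column A: 4.48×2030 + 33.9×2810 + (z_c − 38.38)×3360
Column B: 2.89×0 + 31.7×ρ + (z_c − 2.89 − 31.7)×3360
The z_c×3360 term appears on both sides and cancels. Collect the known terms of each column as K = Σ(ρt)_known − 3360 × (depth of known layers): K_A = 104353.4 − 3360×38.38 = −24603.4; K_B = 0 − 3360×(2.89 + 31.7) = −116222.4.
Balance: K_A = K_B + 31.7×ρ, so ρ = (K_A − K_B)/31.7 = 91619/31.7 = 2890 kg/m³.

2890 kg/m³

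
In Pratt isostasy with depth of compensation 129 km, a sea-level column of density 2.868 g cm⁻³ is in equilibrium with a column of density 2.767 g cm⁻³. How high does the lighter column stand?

4.71 km

ρ_ref D = ρ (D + h) → h = D (ρ_ref − ρ)/ρ.
h = 129 km × (2.868 − 2.767)/2.767 = 4.71 km.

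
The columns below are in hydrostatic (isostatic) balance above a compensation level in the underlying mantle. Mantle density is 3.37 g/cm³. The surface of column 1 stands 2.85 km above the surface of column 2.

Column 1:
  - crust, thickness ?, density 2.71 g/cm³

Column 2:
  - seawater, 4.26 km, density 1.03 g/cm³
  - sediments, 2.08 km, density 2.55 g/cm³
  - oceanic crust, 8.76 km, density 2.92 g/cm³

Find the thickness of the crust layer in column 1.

Take the compensation level at the base of the deeper column (depth z_c below the surface of column 1) and equate Σ ρ_i t_i down to z_c; mantle fills any gap and the z_c terms cancel.
Column 1: x×2.71 + (z_c − 0 − x)×3.37
Column 2: 2.85×0 + 4.26×1.03 + 2.08×2.55 + 8.76×2.92 + (z_c − 2.85 − 15.1)×3.37
The z_c×3.37 term appears on both sides and cancels. Collect the known terms of each column as K = Σ(ρt)_known − 3.37 × (depth of known layers): K_1 = 0 − 3.37×0 = 0; K_2 = 35.271 − 3.37×(2.85 + 15.1) = −25.2205.
Balance: K_1 − x×(3.37 − 2.71) = K_2, so x = (K_1 − K_2)/(3.37 − 2.71) = 25.2205/0.66 = 38.2 km.

38.2 km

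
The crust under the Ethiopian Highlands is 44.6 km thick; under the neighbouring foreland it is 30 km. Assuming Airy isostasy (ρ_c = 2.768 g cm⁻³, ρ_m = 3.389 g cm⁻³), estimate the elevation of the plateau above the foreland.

Excess crust Δ = 44.6 km − 30 km = 14.6 km, split between elevation h and root r with h + r = Δ.
Airy balance ρ_c h = (ρ_m − ρ_c) r gives r = h ρ_c/(ρ_m − ρ_c), so h (1 + ρ_c/(ρ_m − ρ_c)) = Δ, i.e. h = Δ (ρ_m − ρ_c)/ρ_m.
h = 14.6 km × 0.621/3.389 = 2.68 km.

2.68 km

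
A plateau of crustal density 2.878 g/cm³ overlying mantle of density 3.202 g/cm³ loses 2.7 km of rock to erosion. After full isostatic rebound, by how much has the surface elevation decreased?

Rebound u = e ρ_c/ρ_m = 2.7 km × 2.878/3.202 = 2.427 km.
Net surface drop = e − u = 2.7 km − 2.427 km = e (ρ_m − ρ_c)/ρ_m = 0.273 km.

0.273 km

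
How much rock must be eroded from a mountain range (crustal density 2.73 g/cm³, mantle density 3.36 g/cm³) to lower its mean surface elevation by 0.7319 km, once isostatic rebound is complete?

Net drop Δ = e − u = e − e ρ_c/ρ_m = e (ρ_m − ρ_c)/ρ_m.
e = Δ ρ_m/(ρ_m − ρ_c) = 0.7319 km × 3.36/0.63 = 3.9 km.

3.9 km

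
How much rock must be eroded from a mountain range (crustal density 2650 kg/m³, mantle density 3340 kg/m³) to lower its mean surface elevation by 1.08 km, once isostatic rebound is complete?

Net drop Δ = e − u = e − e ρ_c/ρ_m = e (ρ_m − ρ_c)/ρ_m.
e = Δ ρ_m/(ρ_m − ρ_c) = 1.08 km × 3340/690 = 5.23 km.

5.23 km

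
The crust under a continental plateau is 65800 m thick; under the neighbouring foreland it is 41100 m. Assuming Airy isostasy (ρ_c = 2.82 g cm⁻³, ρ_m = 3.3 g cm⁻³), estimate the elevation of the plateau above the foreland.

3590 m

Excess crust Δ = 65800 m − 41100 m = 24700 m, split between elevation h and root r with h + r = Δ.
Airy balance ρ_c h = (ρ_m − ρ_c) r gives r = h ρ_c/(ρ_m − ρ_c), so h (1 + ρ_c/(ρ_m − ρ_c)) = Δ, i.e. h = Δ (ρ_m − ρ_c)/ρ_m.
h = 24700 m × 0.48/3.3 = 3590 m.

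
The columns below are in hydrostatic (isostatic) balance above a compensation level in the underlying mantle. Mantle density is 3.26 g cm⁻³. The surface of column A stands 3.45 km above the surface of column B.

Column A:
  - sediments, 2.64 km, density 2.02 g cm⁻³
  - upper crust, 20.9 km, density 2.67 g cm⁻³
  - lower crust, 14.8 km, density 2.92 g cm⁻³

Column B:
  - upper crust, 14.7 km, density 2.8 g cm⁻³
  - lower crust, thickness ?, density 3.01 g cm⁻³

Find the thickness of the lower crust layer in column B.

10.5 km

Take the compensation level at the base of the deeper column (depth z_c below the surface of column A) and equate Σ ρ_i t_i down to z_c; mantle fills any gap and the z_c terms cancel.
Column A: 2.64×2.02 + 20.9×2.67 + 14.8×2.92 + (z_c − 38.34)×3.26
Column B: 3.45×0 + 14.7×2.8 + x×3.01 + (z_c − 3.45 − 14.7 − x)×3.26
The z_c×3.26 term appears on both sides and cancels. Collect the known terms of each column as K = Σ(ρt)_known − 3.26 × (depth of known layers): K_A = 104.3518 − 3.26×38.34 = −20.6366; K_B = 41.16 − 3.26×(3.45 + 14.7) = −18.009.
Balance: K_A = K_B − x×(3.26 − 3.01), so x = (K_B − K_A)/(3.26 − 3.01) = 2.6276/0.25 = 10.5 km.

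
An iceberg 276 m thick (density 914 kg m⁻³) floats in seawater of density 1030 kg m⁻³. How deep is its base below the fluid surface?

Draft d = t ρ_obj/ρ_fluid = 276 m × 914/1030 = 245 m.

245 m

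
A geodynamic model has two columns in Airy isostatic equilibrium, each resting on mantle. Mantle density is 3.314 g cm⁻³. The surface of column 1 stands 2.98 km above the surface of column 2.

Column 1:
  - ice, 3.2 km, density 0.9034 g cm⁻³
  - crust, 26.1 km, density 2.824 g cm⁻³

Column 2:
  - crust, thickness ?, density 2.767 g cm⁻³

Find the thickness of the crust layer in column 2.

Take the compensation level at the base of the deeper column (depth z_c below the surface of column 1) and equate Σ ρ_i t_i down to z_c; mantle fills any gap and the z_c terms cancel.
Column 1: 3.2×0.9034 + 26.1×2.824 + (z_c − 29.3)×3.314
Column 2: 2.98×0 + x×2.767 + (z_c − 2.98 − 0 − x)×3.314
The z_c×3.314 term appears on both sides and cancels. Collect the known terms of each column as K = Σ(ρt)_known − 3.314 × (depth of known layers): K_1 = 76.59728 − 3.314×29.3 = −20.50292; K_2 = 0 − 3.314×(2.98 + 0) = −9.87572.
Balance: K_1 = K_2 − x×(3.314 − 2.767), so x = (K_2 − K_1)/(3.314 − 2.767) = 10.6272/0.547 = 19.4 km.

19.4 km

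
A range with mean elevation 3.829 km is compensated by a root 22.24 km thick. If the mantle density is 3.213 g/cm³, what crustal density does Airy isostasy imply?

ρ_c h = (ρ_m − ρ_c) r → ρ_c (h + r) = ρ_m r → ρ_c = ρ_m r / (h + r).
ρ_c = 3.213 × 22.24 km / (3.829 km + 22.24 km) = 2.74 g/cm³.

2.74 g/cm³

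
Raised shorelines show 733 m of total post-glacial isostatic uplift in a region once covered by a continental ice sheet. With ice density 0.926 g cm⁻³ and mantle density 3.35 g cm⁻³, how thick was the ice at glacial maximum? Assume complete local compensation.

u = t ρ_ice/ρ_m → t = u ρ_m/ρ_ice = 733 m × 3.35/0.926 = 2650 m.

2650 m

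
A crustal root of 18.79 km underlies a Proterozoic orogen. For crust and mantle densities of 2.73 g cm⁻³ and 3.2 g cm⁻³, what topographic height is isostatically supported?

By Archimedes' principle applied to the lithosphere: ρ_c h = (ρ_m − ρ_c) r.
h = r (ρ_m − ρ_c) / ρ_c = 18.79 km × (3.2 − 2.73) / 2.73 = 3.23 km.

3.23 km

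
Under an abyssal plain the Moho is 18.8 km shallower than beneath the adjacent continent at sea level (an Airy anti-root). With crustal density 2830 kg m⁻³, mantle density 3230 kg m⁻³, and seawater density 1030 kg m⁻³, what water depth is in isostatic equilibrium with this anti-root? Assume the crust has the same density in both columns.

4.18 km

Replacing a thickness d of crust by seawater at the top must be balanced by replacing crust with mantle at the base: d (ρ_c − ρ_w) = a (ρ_m − ρ_c).
d = a (ρ_m − ρ_c)/(ρ_c − ρ_w) = 18.8 km × 400/1800 = 4.18 km.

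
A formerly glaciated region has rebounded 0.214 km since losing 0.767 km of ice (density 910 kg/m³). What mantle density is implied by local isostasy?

ρ_m = ρ_ice t / u = 910 × 0.767 km/0.214 km = 3260 kg/m³.

3260 kg/m³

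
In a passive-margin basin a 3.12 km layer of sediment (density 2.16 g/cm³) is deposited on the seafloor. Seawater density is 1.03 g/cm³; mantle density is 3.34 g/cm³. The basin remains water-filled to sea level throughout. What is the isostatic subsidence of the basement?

Submarine loading: the sediment displaces seawater, and the subsidence is in turn flooded, so s (ρ_m − ρ_w) = t (ρ_sed − ρ_w).
s = 3.12 km × (2.16 − 1.03) / (3.34 − 1.03) = 1.53 km.

1.53 km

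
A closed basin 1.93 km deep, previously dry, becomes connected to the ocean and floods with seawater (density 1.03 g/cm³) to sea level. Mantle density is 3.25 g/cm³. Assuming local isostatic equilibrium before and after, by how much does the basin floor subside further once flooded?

0.895 km

After flooding the water column is d + s deep. Its weight must equal the weight of mantle displaced by the extra subsidence s: (d + s) ρ_w = s ρ_m.
s = d ρ_w / (ρ_m − ρ_w) = 1.93 km × 1.03/(3.25 − 1.03) = 0.895 km.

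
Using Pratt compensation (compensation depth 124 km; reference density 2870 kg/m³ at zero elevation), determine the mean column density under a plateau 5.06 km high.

2760 kg/m³

Pratt balance: ρ_ref D = ρ (D + h).
ρ = ρ_ref D/(D + h) = 2870 × 124 km/(124 km + 5.06 km) = 2760 kg/m³.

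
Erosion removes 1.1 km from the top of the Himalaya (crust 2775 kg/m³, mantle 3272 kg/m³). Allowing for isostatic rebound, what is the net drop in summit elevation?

Rebound u = e ρ_c/ρ_m = 1.1 km × 2775/3272 = 0.9329 km.
Net surface drop = e − u = 1.1 km − 0.9329 km = e (ρ_m − ρ_c)/ρ_m = 0.167 km.

0.167 km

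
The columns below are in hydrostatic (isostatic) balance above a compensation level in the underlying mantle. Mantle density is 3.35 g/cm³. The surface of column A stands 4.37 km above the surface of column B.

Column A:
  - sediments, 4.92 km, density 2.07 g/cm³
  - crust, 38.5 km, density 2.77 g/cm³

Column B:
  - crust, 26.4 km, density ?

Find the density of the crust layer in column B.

2.82 g/cm³

Take the compensation level at the base of the deeper column (depth z_c below the surface of column A) and equate Σ ρ_i t_i down to z_c; mantle fills any gap and the z_c terms cancel.
Column A: 4.92×2.07 + 38.5×2.77 + (z_c − 43.42)×3.35
Column B: 4.37×0 + 26.4×ρ + (z_c − 4.37 − 26.4)×3.35
The z_c×3.35 term appears on both sides and cancels. Collect the known terms of each column as K = Σ(ρt)_known − 3.35 × (depth of known layers): K_A = 116.8294 − 3.35×43.42 = −28.6276; K_B = 0 − 3.35×(4.37 + 26.4) = −103.0795.
Balance: K_A = K_B + 26.4×ρ, so ρ = (K_A − K_B)/26.4 = 74.4519/26.4 = 2.82 g/cm³.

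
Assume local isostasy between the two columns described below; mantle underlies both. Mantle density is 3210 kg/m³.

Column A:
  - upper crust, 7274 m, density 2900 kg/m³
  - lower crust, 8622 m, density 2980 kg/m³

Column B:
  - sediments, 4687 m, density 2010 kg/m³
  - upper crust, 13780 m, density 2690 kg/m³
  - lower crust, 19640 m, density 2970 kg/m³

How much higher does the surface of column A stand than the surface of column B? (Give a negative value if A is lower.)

−4130 m

For any compensation level in the mantle, the mantle terms cancel and isostasy reduces to e = (Σt_A − Σt_B) − (Σ(ρt)_A − Σ(ρt)_B) / ρ_m.
Σt_A = 15896 m; Σt_B = 38107 m; Σ(ρt)_A = 46788160; Σ(ρt)_B = 104819870 (in m·kg/m³).
e = (15896 − 38107) − (46788160 − 104819870) / 3210 = −4130 m.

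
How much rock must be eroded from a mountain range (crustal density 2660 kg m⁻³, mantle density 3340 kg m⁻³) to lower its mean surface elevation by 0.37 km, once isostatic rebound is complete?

Net drop Δ = e − u = e − e ρ_c/ρ_m = e (ρ_m − ρ_c)/ρ_m.
e = Δ ρ_m/(ρ_m − ρ_c) = 0.37 km × 3340/680 = 1.82 km.

1.82 km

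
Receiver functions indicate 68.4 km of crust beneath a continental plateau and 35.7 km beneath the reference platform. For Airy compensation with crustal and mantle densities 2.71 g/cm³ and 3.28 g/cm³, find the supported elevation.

Excess crust Δ = 68.4 km − 35.7 km = 32.7 km, split between elevation h and root r with h + r = Δ.
Airy balance ρ_c h = (ρ_m − ρ_c) r gives r = h ρ_c/(ρ_m − ρ_c), so h (1 + ρ_c/(ρ_m − ρ_c)) = Δ, i.e. h = Δ (ρ_m − ρ_c)/ρ_m.
h = 32.7 km × 0.57/3.28 = 5.68 km.

5.68 km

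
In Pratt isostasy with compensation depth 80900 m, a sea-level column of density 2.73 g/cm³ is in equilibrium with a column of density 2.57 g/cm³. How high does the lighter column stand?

5040 m

ρ_ref D = ρ (D + h) → h = D (ρ_ref − ρ)/ρ.
h = 80900 m × (2.73 − 2.57)/2.57 = 5040 m.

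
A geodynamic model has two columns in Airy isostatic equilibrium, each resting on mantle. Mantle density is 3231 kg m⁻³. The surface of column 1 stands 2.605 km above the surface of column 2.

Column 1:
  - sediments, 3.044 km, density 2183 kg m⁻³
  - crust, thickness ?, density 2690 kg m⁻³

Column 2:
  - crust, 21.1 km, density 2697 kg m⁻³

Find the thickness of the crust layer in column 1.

30.5 km

Take the compensation level at the base of the deeper column (depth z_c below the surface of column 1) and equate Σ ρ_i t_i down to z_c; mantle fills any gap and the z_c terms cancel.
Column 1: 3.044×2183 + x×2690 + (z_c − 3.044 − x)×3231
Column 2: 2.605×0 + 21.1×2697 + (z_c − 2.605 − 21.1)×3231
The z_c×3231 term appears on both sides and cancels. Collect the known terms of each column as K = Σ(ρt)_known − 3231 × (depth of known layers): K_1 = 6645.052 − 3231×3.044 = −3190.112; K_2 = 56906.7 − 3231×(2.605 + 21.1) = −19684.155.
Balance: K_1 − x×(3231 − 2690) = K_2, so x = (K_1 − K_2)/(3231 − 2690) = 16494/541 = 30.5 km.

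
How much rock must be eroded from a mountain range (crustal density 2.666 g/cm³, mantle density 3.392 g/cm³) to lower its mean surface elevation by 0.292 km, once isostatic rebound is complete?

1.36 km

Net drop Δ = e − u = e − e ρ_c/ρ_m = e (ρ_m − ρ_c)/ρ_m.
e = Δ ρ_m/(ρ_m − ρ_c) = 0.292 km × 3.392/0.726 = 1.36 km.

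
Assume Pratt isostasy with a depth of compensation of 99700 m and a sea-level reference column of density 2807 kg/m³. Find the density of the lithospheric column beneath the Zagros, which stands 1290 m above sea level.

2770 kg/m³

Pratt balance: ρ_ref D = ρ (D + h).
ρ = ρ_ref D/(D + h) = 2807 × 99700 m/(99700 m + 1290 m) = 2770 kg/m³.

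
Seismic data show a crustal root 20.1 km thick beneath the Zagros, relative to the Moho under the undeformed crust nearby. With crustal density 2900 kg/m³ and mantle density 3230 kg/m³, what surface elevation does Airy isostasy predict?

2.29 km

By Archimedes' principle applied to the lithosphere: ρ_c h = (ρ_m − ρ_c) r.
h = r (ρ_m − ρ_c) / ρ_c = 20.1 km × (3230 − 2900) / 2900 = 2.29 km.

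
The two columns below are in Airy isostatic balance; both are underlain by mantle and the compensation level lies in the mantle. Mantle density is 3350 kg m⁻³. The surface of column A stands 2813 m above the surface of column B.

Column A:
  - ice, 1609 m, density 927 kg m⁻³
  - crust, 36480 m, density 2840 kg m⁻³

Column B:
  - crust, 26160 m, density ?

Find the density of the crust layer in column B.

2850 kg m⁻³

Take the compensation level at the base of the deeper column (depth z_c below the surface of column A) and equate Σ ρ_i t_i down to z_c; mantle fills any gap and the z_c terms cancel.
Column A: 1609×927 + 36480×2840 + (z_c − 38089)×3350
Column B: 2813×0 + 26160×ρ + (z_c − 2813 − 26160)×3350
The z_c×3350 term appears on both sides and cancels. Collect the known terms of each column as K = Σ(ρt)_known − 3350 × (depth of known layers): K_A = 105094743 − 3350×38089 = −22503407; K_B = 0 − 3350×(2813 + 26160) = −97059550.
Balance: K_A = K_B + 26160×ρ, so ρ = (K_A − K_B)/26160 = 74556100/26160 = 2850 kg m⁻³.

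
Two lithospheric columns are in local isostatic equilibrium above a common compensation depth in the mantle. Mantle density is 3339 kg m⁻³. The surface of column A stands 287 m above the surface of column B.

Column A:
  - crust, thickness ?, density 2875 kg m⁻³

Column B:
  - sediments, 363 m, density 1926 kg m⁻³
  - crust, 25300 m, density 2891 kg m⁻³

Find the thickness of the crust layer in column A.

Take the compensation level at the base of the deeper column (depth z_c below the surface of column A) and equate Σ ρ_i t_i down to z_c; mantle fills any gap and the z_c terms cancel.
Column A: x×2875 + (z_c − 0 − x)×3339
Column B: 287×0 + 363×1926 + 25300×2891 + (z_c − 287 − 25663)×3339
The z_c×3339 term appears on both sides and cancels. Collect the known terms of each column as K = Σ(ρt)_known − 3339 × (depth of known layers): K_A = 0 − 3339×0 = 0; K_B = 73841438 − 3339×(287 + 25663) = −12805612.
Balance: K_A − x×(3339 − 2875) = K_B, so x = (K_A − K_B)/(3339 − 2875) = 12805600/464 = 27600 m.

27600 m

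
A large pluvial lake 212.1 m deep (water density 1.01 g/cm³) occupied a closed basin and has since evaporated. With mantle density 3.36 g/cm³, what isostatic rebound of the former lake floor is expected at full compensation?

u = d ρ_w/ρ_m = 212.1 m × 1.01/3.36 = 63.8 m.

63.8 m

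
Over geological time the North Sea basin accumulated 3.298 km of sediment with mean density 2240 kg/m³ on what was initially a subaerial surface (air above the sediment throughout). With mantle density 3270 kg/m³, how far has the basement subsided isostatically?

Subaerial load: s = t ρ_sed / ρ_m = 3.298 km × 2240/3270 = 2.26 km.

2.26 km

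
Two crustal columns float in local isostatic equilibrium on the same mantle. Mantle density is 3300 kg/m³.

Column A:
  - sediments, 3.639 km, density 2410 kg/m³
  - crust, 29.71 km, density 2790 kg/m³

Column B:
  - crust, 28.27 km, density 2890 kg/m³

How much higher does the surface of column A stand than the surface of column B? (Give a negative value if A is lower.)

2.06 km

For any compensation level in the mantle, the mantle terms cancel and isostasy reduces to e = (Σt_A − Σt_B) − (Σ(ρt)_A − Σ(ρt)_B) / ρ_m.
Σt_A = 33.349 km; Σt_B = 28.27 km; Σ(ρt)_A = 91660.89; Σ(ρt)_B = 81700.3 (in km·kg/m³).
e = (33.349 − 28.27) − (91660.89 − 81700.3) / 3300 = 2.06 km.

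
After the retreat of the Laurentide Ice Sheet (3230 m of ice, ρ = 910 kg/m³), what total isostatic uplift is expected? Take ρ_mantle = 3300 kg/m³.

891 m

Removing the load lets mantle flow back in; uplift u satisfies ρ_ice t = ρ_m u.
u = t ρ_ice/ρ_m = 3230 m × 910/3300 = 891 m.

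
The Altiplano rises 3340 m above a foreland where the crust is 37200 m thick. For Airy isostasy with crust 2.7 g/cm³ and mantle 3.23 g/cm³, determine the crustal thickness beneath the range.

57600 m

Root depth r = h ρ_c / (ρ_m − ρ_c) = 3340 m × 2.7 / 0.53 = 17020 m.
Total thickness = T + h + r = 37200 m + 3340 m + 17020 m = 57600 m.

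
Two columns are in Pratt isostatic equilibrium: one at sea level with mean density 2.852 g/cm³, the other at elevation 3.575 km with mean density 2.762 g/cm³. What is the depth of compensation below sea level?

110 km

ρ_ref D = ρ (D + h) → D (ρ_ref − ρ) = ρ h.
D = ρ h/(ρ_ref − ρ) = 2.762 × 3.575 km/(2.852 − 2.762) = 110 km.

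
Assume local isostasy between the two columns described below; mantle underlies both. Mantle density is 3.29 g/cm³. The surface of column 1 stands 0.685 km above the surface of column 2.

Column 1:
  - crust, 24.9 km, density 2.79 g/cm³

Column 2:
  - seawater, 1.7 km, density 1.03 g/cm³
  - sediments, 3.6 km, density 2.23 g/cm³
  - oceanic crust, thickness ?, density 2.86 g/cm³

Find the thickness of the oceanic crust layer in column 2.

5.9 km

Take the compensation level at the base of the deeper column (depth z_c below the surface of column 1) and equate Σ ρ_i t_i down to z_c; mantle fills any gap and the z_c terms cancel.
Column 1: 24.9×2.79 + (z_c − 24.9)×3.29
Column 2: 0.685×0 + 1.7×1.03 + 3.6×2.23 + x×2.86 + (z_c − 0.685 − 5.3 − x)×3.29
The z_c×3.29 term appears on both sides and cancels. Collect the known terms of each column as K = Σ(ρt)_known − 3.29 × (depth of known layers): K_1 = 69.471 − 3.29×24.9 = −12.45; K_2 = 9.779 − 3.29×(0.685 + 5.3) = −9.91165.
Balance: K_1 = K_2 − x×(3.29 − 2.86), so x = (K_2 − K_1)/(3.29 − 2.86) = 2.53835/0.43 = 5.9 km.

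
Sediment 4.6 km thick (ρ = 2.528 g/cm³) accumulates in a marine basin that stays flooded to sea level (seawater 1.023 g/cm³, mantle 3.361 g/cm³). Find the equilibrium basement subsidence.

Submarine loading: the sediment displaces seawater, and the subsidence is in turn flooded, so s (ρ_m − ρ_w) = t (ρ_sed − ρ_w).
s = 4.6 km × (2.528 − 1.023) / (3.361 − 1.023) = 2.96 km.

2.96 km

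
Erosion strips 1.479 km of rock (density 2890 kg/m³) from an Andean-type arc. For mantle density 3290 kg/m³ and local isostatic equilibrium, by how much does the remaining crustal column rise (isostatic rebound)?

1.3 km

Unloading: uplift u = e ρ_c/ρ_m = 1.479 km × 2890/3290 = 1.3 km.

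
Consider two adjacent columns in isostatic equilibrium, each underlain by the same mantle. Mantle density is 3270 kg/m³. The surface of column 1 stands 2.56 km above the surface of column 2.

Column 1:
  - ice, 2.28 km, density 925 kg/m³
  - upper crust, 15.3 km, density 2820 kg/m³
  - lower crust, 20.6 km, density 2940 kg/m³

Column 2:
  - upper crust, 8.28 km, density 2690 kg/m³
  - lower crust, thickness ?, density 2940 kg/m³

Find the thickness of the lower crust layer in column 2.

17.7 km

Take the compensation level at the base of the deeper column (depth z_c below the surface of column 1) and equate Σ ρ_i t_i down to z_c; mantle fills any gap and the z_c terms cancel.
Column 1: 2.28×925 + 15.3×2820 + 20.6×2940 + (z_c − 38.18)×3270
Column 2: 2.56×0 + 8.28×2690 + x×2940 + (z_c − 2.56 − 8.28 − x)×3270
The z_c×3270 term appears on both sides and cancels. Collect the known terms of each column as K = Σ(ρt)_known − 3270 × (depth of known layers): K_1 = 105819 − 3270×38.18 = −19029.6; K_2 = 22273.2 − 3270×(2.56 + 8.28) = −13173.6.
Balance: K_1 = K_2 − x×(3270 − 2940), so x = (K_2 − K_1)/(3270 − 2940) = 5856/330 = 17.7 km.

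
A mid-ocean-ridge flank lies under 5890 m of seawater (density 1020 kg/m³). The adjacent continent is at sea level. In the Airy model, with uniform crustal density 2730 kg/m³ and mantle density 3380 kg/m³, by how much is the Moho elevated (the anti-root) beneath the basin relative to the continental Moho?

15500 m

By Archimedes' principle applied to the lithosphere: replacing crust with seawater at the top is compensated by replacing crust with mantle at the base: d (ρ_c − ρ_w) = a (ρ_m − ρ_c).
a = d (ρ_c − ρ_w)/(ρ_m − ρ_c) = 5890 m × 1710/650 = 15500 m.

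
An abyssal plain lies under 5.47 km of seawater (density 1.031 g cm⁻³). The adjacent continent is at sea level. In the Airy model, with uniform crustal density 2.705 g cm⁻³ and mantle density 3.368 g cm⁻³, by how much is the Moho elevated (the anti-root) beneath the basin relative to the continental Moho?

Isostatic balance requires: replacing crust with seawater at the top is compensated by replacing crust with mantle at the base: d (ρ_c − ρ_w) = a (ρ_m − ρ_c).
a = d (ρ_c − ρ_w)/(ρ_m − ρ_c) = 5.47 km × 1.674/0.663 = 13.8 km.

13.8 km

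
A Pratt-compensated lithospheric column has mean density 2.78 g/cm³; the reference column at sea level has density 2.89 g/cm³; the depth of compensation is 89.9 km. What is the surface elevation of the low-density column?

3.56 km

ρ_ref D = ρ (D + h) → h = D (ρ_ref − ρ)/ρ.
h = 89.9 km × (2.89 − 2.78)/2.78 = 3.56 km.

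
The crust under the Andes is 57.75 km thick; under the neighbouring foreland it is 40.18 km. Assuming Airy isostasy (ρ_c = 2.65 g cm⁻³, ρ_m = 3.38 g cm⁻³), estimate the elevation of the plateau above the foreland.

3.79 km

Excess crust Δ = 57.75 km − 40.18 km = 17.57 km, split between elevation h and root r with h + r = Δ.
Airy balance ρ_c h = (ρ_m − ρ_c) r gives r = h ρ_c/(ρ_m − ρ_c), so h (1 + ρ_c/(ρ_m − ρ_c)) = Δ, i.e. h = Δ (ρ_m − ρ_c)/ρ_m.
h = 17.57 km × 0.73/3.38 = 3.79 km.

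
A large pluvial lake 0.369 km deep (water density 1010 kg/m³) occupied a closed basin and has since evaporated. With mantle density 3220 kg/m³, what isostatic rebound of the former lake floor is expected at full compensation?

u = d ρ_w/ρ_m = 0.369 km × 1010/3220 = 0.116 km.

0.116 km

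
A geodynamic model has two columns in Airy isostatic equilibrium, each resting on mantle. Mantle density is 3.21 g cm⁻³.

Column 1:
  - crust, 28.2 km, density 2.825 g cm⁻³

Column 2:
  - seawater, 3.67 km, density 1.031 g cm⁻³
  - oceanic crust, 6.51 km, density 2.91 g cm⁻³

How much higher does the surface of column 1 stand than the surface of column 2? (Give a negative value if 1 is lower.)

0.283 km

For any compensation level in the mantle, the mantle terms cancel and isostasy reduces to e = (Σt_1 − Σt_2) − (Σ(ρt)_1 − Σ(ρt)_2) / ρ_m.
Σt_1 = 28.2 km; Σt_2 = 10.18 km; Σ(ρt)_1 = 79.665; Σ(ρt)_2 = 22.72787 (in km·g cm⁻³).
e = (28.2 − 10.18) − (79.665 − 22.72787) / 3.21 = 0.283 km.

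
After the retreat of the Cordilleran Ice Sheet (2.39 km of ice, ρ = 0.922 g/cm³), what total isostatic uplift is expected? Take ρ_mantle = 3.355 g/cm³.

0.657 km

Removing the load lets mantle flow back in; uplift u satisfies ρ_ice t = ρ_m u.
u = t ρ_ice/ρ_m = 2.39 km × 0.922/3.355 = 0.657 km.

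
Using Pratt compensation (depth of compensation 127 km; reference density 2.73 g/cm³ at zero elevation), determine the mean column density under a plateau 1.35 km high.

Pratt balance: ρ_ref D = ρ (D + h).
ρ = ρ_ref D/(D + h) = 2.73 × 127 km/(127 km + 1.35 km) = 2.7 g/cm³.

2.7 g/cm³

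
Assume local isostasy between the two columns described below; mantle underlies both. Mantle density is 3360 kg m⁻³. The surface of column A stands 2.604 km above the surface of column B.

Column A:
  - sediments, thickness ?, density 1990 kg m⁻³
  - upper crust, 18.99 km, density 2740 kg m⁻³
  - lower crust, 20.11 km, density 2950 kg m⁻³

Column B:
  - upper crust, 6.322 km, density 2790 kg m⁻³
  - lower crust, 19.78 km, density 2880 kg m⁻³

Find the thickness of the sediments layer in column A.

Take the compensation level at the base of the deeper column (depth z_c below the surface of column A) and equate Σ ρ_i t_i down to z_c; mantle fills any gap and the z_c terms cancel.
Column A: x×1990 + 18.99×2740 + 20.11×2950 + (z_c − 39.1 − x)×3360
Column B: 2.604×0 + 6.322×2790 + 19.78×2880 + (z_c − 2.604 − 26.102)×3360
The z_c×3360 term appears on both sides and cancels. Collect the known terms of each column as K = Σ(ρt)_known − 3360 × (depth of known layers): K_A = 111357.1 − 3360×39.1 = −20018.9; K_B = 74604.78 − 3360×(2.604 + 26.102) = −21847.38.
Balance: K_A − x×(3360 − 1990) = K_B, so x = (K_A − K_B)/(3360 − 1990) = 1828.48/1370 = 1.33 km.

1.33 km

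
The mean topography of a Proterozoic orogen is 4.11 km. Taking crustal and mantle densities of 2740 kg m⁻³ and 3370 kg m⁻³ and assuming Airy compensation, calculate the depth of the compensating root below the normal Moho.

In Airy isostatic equilibrium: the weight of the topography is balanced by the buoyancy of the root, ρ_c h = (ρ_m − ρ_c) r.
r = h · ρ_c / (ρ_m − ρ_c) = 4.11 km × 2740 / (3370 − 2740) = 17.9 km.

17.9 km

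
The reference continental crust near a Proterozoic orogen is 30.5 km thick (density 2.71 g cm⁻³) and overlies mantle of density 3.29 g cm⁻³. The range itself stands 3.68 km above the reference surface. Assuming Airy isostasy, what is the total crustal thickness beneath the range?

Root depth r = h ρ_c / (ρ_m − ρ_c) = 3.68 km × 2.71 / 0.58 = 17.19 km.
Total thickness = T + h + r = 30.5 km + 3.68 km + 17.19 km = 51.4 km.

51.4 km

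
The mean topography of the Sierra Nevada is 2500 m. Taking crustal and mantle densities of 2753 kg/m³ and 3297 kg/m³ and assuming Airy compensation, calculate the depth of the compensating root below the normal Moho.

12700 m

Isostatic balance requires: the weight of the topography is balanced by the buoyancy of the root, ρ_c h = (ρ_m − ρ_c) r.
r = h · ρ_c / (ρ_m − ρ_c) = 2500 m × 2753 / (3297 − 2753) = 12700 m.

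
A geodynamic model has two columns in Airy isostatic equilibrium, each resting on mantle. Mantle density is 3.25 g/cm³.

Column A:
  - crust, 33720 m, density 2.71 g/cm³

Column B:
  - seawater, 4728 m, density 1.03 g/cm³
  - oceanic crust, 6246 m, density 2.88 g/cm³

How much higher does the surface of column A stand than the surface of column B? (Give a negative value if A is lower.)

For any compensation level in the mantle, the mantle terms cancel and isostasy reduces to e = (Σt_A − Σt_B) − (Σ(ρt)_A − Σ(ρt)_B) / ρ_m.
Σt_A = 33720 m; Σt_B = 10974 m; Σ(ρt)_A = 91381.2; Σ(ρt)_B = 22858.32 (in m·g/cm³).
e = (33720 − 10974) − (91381.2 − 22858.32) / 3.25 = 1660 m.

1660 m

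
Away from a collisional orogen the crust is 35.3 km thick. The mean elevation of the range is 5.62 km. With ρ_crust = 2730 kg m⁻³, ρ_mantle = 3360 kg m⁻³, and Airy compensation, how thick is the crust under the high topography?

65.3 km

Root depth r = h ρ_c / (ρ_m − ρ_c) = 5.62 km × 2730 / 630 = 24.35 km.
Total thickness = T + h + r = 35.3 km + 5.62 km + 24.35 km = 65.3 km.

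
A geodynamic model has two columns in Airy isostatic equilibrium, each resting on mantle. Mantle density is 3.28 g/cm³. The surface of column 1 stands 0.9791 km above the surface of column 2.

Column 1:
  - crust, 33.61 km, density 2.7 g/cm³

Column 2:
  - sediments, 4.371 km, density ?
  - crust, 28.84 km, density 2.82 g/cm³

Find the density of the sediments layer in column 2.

2.59 g/cm³

Take the compensation level at the base of the deeper column (depth z_c below the surface of column 1) and equate Σ ρ_i t_i down to z_c; mantle fills any gap and the z_c terms cancel.
Column 1: 33.61×2.7 + (z_c − 33.61)×3.28
Column 2: 0.9791×0 + 4.371×ρ + 28.84×2.82 + (z_c − 0.9791 − 33.211)×3.28
The z_c×3.28 term appears on both sides and cancels. Collect the known terms of each column as K = Σ(ρt)_known − 3.28 × (depth of known layers): K_1 = 90.747 − 3.28×33.61 = −19.4938; K_2 = 81.3288 − 3.28×(0.9791 + 33.211) = −30.814728.
Balance: K_1 = K_2 + 4.371×ρ, so ρ = (K_1 − K_2)/4.371 = 11.3209/4.371 = 2.59 g/cm³.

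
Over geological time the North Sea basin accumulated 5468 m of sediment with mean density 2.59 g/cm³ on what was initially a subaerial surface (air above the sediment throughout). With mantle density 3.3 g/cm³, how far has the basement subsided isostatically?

4290 m

Subaerial load: s = t ρ_sed / ρ_m = 5468 m × 2.59/3.3 = 4290 m.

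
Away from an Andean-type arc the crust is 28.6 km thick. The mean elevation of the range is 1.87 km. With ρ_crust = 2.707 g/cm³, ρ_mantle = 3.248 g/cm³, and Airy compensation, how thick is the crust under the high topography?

39.8 km

Root depth r = h ρ_c / (ρ_m − ρ_c) = 1.87 km × 2.707 / 0.541 = 9.357 km.
Total thickness = T + h + r = 28.6 km + 1.87 km + 9.357 km = 39.8 km.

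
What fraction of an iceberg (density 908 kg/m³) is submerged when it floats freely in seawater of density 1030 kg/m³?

Submerged fraction = ρ_obj/ρ_fluid = 908/1030 = 88.2%.

88.2%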